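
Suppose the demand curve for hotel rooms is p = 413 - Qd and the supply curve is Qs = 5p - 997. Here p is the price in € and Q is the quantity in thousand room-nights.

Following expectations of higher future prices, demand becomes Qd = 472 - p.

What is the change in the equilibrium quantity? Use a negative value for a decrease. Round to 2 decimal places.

+49.17

Initially, 413 - p = 5p - 997, so 1410 = 6p and p = 235, Q = 178.
After the shift, demand is Qd = 472 - p and supply is Qs = 5p - 997.
Setting them equal: 472 - p = 5p - 997 → 1469 = 6p, so p = 1469/6 ≈ 244.8333 and Q = 1363/6 ≈ 227.1667.
ΔQ = 227.1667 − 178 = +49.17.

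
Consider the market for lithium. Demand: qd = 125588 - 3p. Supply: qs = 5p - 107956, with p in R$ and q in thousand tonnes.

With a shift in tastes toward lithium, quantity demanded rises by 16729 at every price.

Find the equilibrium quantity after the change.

48464.625

Solve the original market: 125588 - 3p = 5p - 107956, hence p = 29193 and q = 38009.
With the change applied: demand qd = 142317 - 3p, supply qs = 5p - 107956.
New equilibrium: 142317 - 3p = 5p - 107956 ⇒ 250273 = 8p ⇒ p = 31284.125, q = 48464.625.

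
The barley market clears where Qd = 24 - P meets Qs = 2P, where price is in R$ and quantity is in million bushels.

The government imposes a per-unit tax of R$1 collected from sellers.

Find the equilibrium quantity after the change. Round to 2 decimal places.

15.33

Initially, 24 - P = 2P, so 24 = 3P and P = 8, Q = 16.
Since sellers keep the price net of the tax, the effective supply curve becomes Qs = 2P - 2.
Setting them equal: 24 - P = 2P - 2 → 26 = 3P, so P = 26/3 ≈ 8.6667 and Q = 46/3 ≈ 15.3333.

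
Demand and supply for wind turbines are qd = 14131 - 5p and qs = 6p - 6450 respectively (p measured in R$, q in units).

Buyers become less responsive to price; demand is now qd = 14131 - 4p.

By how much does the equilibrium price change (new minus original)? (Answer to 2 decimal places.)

Initially, 14131 - 5p = 6p - 6450, so 20581 = 11p and p = 1871, q = 4776.
The new curves are qd = 14131 - 4p (demand) and qs = 6p - 6450 (supply).
Setting them equal: 14131 - 4p = 6p - 6450 → 20581 = 10p, so p = 2058.1 and q = 5898.6.
Δp = 2058.1 − 1871 = +187.10.

+187.10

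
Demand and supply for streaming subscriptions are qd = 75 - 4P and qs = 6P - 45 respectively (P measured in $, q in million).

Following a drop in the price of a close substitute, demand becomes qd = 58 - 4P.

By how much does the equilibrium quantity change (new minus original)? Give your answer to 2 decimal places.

Initially, 75 - 4P = 6P - 45, so 120 = 10P and P = 12, q = 27.
After the shift, demand is qd = 58 - 4P and supply is qs = 6P - 45.
Clearing the new market: 58 - 4P = 6P - 45, so P = 10.3 and q = 16.8.
Δq = 16.8 − 27 = -10.20.

-10.20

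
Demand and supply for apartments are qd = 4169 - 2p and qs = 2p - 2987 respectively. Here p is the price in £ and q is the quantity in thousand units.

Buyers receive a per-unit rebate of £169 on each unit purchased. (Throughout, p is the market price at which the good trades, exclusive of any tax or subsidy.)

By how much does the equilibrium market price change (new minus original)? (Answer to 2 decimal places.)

+84.50

Solve the original market: 4169 - 2p = 2p - 2987, hence p = 1789 and q = 591.
Since buyers' out-of-pocket price is the market price minus the rebate, the effective demand curve becomes qd = 4507 - 2p.
Equate the new curves: 4507 - 2p = 2p - 2987, giving 7494 = 4p, p = 1873.5, q = 760.
Δp = 1873.5 − 1789 = +84.50.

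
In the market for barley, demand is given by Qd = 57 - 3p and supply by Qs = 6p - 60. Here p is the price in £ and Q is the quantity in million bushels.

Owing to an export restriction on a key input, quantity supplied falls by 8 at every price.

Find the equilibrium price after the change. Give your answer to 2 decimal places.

Before the shock: 57 - 3p = 6p - 60 ⇒ 117 = 9p ⇒ p = 13, Q = 18.
With the change applied: demand Qd = 57 - 3p, supply Qs = 6p - 68.
Clearing the new market: 57 - 3p = 6p - 68, so p = 125/9 ≈ 13.8889 and Q = 46/3 ≈ 15.3333.

13.89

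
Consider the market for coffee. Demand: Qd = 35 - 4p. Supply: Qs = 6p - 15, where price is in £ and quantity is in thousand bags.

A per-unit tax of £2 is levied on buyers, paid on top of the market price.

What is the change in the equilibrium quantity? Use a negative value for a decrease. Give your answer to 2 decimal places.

Original equilibrium: 35 - 4p = 6p - 15 gives 50 = 10p, so p = 5 and Q = 15.
Since buyers pay the price plus the tax, the effective demand curve becomes Qd = 27 - 4p.
New equilibrium: 27 - 4p = 6p - 15 ⇒ 42 = 10p ⇒ p = 4.2, Q = 10.2.
ΔQ = 10.2 − 15 = -4.80.

-4.80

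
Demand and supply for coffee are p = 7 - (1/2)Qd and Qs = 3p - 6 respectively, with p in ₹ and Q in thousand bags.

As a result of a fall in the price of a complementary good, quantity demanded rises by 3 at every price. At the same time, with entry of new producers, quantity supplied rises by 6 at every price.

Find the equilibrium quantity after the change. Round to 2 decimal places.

Before the shock: 14 - 2p = 3p - 6 ⇒ 20 = 5p ⇒ p = 4, Q = 6.
With the change applied: demand Qd = 17 - 2p, supply Qs = 3p.
Equate the new curves: 17 - 2p = 3p, giving 17 = 5p, p = 3.4, Q = 10.2.

10.20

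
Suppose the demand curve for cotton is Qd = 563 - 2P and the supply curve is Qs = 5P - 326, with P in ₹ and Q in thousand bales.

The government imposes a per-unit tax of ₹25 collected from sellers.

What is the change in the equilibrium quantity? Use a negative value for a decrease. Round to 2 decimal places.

-35.71

Original equilibrium: 563 - 2P = 5P - 326 gives 889 = 7P, so P = 127 and Q = 309.
Since sellers keep the price net of the tax, the effective supply curve becomes Qs = 5P - 451.
New equilibrium: 563 - 2P = 5P - 451 ⇒ 1014 = 7P ⇒ P = 1014/7 ≈ 144.8571, Q = 1913/7 ≈ 273.2857.
ΔQ = 273.2857 − 309 = -35.71.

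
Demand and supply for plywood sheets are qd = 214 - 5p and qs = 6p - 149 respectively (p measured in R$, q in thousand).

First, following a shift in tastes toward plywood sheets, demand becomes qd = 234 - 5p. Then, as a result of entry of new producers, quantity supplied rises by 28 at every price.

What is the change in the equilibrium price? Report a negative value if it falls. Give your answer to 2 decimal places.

Initially, 214 - 5p = 6p - 149, so 363 = 11p and p = 33, q = 49.
The new curves are qd = 234 - 5p (demand) and qs = 6p - 121 (supply).
New equilibrium: 234 - 5p = 6p - 121 ⇒ 355 = 11p ⇒ p = 355/11 ≈ 32.2727, q = 799/11 ≈ 72.6364.
Δp = 32.2727 − 33 = -0.73.

-0.73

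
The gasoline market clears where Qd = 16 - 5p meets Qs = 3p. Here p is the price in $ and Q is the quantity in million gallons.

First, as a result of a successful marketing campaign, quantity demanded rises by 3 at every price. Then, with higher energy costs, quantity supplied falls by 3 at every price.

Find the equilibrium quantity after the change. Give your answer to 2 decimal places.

Solve the original market: 16 - 5p = 3p, hence p = 2 and Q = 6.
The shock moves the curves to Qd = 19 - 5p and Qs = 3p - 3.
Setting them equal: 19 - 5p = 3p - 3 → 22 = 8p, so p = 2.75 and Q = 5.25.

5.25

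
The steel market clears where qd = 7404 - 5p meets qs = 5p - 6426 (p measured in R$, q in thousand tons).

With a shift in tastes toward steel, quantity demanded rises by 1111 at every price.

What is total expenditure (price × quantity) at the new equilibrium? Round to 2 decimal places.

Initially, 7404 - 5p = 5p - 6426, so 13830 = 10p and p = 1383, q = 489.
After the shift, demand is qd = 8515 - 5p and supply is qs = 5p - 6426.
Clearing the new market: 8515 - 5p = 5p - 6426, so p = 1494.1 and q = 1044.5.
New expenditure = 1494.1 × 1044.5 = 1560587.45.

1560587.45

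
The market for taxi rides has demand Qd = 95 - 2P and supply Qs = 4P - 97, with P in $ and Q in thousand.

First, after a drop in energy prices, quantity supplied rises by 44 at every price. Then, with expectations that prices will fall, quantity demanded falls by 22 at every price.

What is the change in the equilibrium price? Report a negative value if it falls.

-11

Original equilibrium: 95 - 2P = 4P - 97 gives 192 = 6P, so P = 32 and Q = 31.
The shock moves the curves to Qd = 73 - 2P and Qs = 4P - 53.
Setting them equal: 73 - 2P = 4P - 53 → 126 = 6P, so P = 21 and Q = 31.
ΔP = 21 − 32 = -11.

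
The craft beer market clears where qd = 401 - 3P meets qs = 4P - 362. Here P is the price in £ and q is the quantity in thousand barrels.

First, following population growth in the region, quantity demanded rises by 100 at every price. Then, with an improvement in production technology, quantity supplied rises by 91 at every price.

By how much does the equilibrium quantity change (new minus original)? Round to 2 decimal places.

Initially, 401 - 3P = 4P - 362, so 763 = 7P and P = 109, q = 74.
With the change applied: demand qd = 501 - 3P, supply qs = 4P - 271.
Setting them equal: 501 - 3P = 4P - 271 → 772 = 7P, so P = 772/7 ≈ 110.2857 and q = 1191/7 ≈ 170.1429.
Δq = 170.1429 − 74 = +96.14.

+96.14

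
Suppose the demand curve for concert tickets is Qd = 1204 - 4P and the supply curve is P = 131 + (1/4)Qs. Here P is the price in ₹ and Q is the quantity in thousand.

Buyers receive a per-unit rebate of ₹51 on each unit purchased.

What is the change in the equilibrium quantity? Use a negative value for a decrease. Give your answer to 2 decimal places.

+102.00

Original equilibrium: 1204 - 4P = 4P - 524 gives 1728 = 8P, so P = 216 and Q = 340.
Since buyers' out-of-pocket price is the market price minus the rebate, the effective demand curve becomes Qd = 1408 - 4P.
New equilibrium: 1408 - 4P = 4P - 524 ⇒ 1932 = 8P ⇒ P = 241.5, Q = 442.
ΔQ = 442 − 340 = +102.00.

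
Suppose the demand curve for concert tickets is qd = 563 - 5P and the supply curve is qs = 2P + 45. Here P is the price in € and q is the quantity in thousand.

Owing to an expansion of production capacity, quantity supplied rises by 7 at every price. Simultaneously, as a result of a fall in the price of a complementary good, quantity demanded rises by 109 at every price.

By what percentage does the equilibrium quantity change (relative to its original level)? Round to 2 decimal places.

+18.73

Initially, 563 - 5P = 2P + 45, so 518 = 7P and P = 74, q = 193.
With the change applied: demand qd = 672 - 5P, supply qs = 2P + 52.
Equate the new curves: 672 - 5P = 2P + 52, giving 620 = 7P, P = 620/7 ≈ 88.5714, q = 1604/7 ≈ 229.1429.
%Δq = (229.1429 − 193) / 193 × 100 = +18.73%.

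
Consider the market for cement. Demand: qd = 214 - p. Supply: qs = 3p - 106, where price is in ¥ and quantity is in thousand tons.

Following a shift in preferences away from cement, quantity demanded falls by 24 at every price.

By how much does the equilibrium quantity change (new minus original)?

-18

Initially, 214 - p = 3p - 106, so 320 = 4p and p = 80, q = 134.
The new curves are qd = 190 - p (demand) and qs = 3p - 106 (supply).
Setting them equal: 190 - p = 3p - 106 → 296 = 4p, so p = 74 and q = 116.
Δq = 116 − 134 = -18.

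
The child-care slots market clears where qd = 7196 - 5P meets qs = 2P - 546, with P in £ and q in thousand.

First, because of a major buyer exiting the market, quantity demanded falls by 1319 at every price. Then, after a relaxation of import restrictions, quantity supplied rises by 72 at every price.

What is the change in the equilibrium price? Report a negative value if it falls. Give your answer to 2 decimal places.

-198.71

Before the shock: 7196 - 5P = 2P - 546 ⇒ 7742 = 7P ⇒ P = 1106, q = 1666.
The shock moves the curves to qd = 5877 - 5P and qs = 2P - 474.
Clearing the new market: 5877 - 5P = 2P - 474, so P = 6351/7 ≈ 907.2857 and q = 9384/7 ≈ 1340.5714.
ΔP = 907.2857 − 1106 = -198.71.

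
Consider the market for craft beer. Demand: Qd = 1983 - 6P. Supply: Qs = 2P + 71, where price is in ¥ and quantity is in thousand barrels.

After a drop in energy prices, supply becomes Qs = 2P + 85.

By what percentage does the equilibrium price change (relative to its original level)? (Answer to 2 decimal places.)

Original equilibrium: 1983 - 6P = 2P + 71 gives 1912 = 8P, so P = 239 and Q = 549.
The new curves are Qd = 1983 - 6P (demand) and Qs = 2P + 85 (supply).
Setting them equal: 1983 - 6P = 2P + 85 → 1898 = 8P, so P = 237.25 and Q = 559.5.
%ΔP = (237.25 − 239) / 239 × 100 = -0.73%.

-0.73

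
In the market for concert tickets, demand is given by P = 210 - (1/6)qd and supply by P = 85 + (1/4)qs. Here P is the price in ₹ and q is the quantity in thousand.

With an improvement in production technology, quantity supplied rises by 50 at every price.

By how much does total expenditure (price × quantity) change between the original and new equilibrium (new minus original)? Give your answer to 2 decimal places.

+3150.00

Initially, 1260 - 6P = 4P - 340, so 1600 = 10P and P = 160, q = 300.
The new curves are qd = 1260 - 6P (demand) and qs = 4P - 290 (supply).
New equilibrium: 1260 - 6P = 4P - 290 ⇒ 1550 = 10P ⇒ P = 155, q = 330.
Expenditure moves from 160×300 = 48000 to 155×330 = 51150; change = +3150.00.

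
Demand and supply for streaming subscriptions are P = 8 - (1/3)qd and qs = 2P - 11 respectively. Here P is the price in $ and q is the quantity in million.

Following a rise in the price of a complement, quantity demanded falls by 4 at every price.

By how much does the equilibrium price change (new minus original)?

Before the shock: 24 - 3P = 2P - 11 ⇒ 35 = 5P ⇒ P = 7, q = 3.
After the shift, demand is qd = 20 - 3P and supply is qs = 2P - 11.
Clearing the new market: 20 - 3P = 2P - 11, so P = 6.2 and q = 1.4.
ΔP = 6.2 − 7 = -0.8.

-0.8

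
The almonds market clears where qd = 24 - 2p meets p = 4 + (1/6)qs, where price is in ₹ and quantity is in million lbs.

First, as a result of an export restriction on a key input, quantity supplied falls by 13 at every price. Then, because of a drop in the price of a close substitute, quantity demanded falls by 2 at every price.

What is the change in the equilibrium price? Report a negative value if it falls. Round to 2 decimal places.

Solve the original market: 24 - 2p = 6p - 24, hence p = 6 and q = 12.
After the shift, demand is qd = 22 - 2p and supply is qs = 6p - 37.
Setting them equal: 22 - 2p = 6p - 37 → 59 = 8p, so p = 7.375 and q = 7.25.
Δp = 7.375 − 6 = +1.38.

+1.38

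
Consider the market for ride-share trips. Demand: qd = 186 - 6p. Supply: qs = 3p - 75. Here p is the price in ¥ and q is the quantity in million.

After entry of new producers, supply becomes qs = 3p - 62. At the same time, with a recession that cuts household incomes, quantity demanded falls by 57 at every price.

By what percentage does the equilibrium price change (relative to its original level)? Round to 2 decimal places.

Before the shock: 186 - 6p = 3p - 75 ⇒ 261 = 9p ⇒ p = 29, q = 12.
After the shift, demand is qd = 129 - 6p and supply is qs = 3p - 62.
Setting them equal: 129 - 6p = 3p - 62 → 191 = 9p, so p = 191/9 ≈ 21.2222 and q = 5/3 ≈ 1.6667.
%Δp = (21.2222 − 29) / 29 × 100 = -26.82%.

-26.82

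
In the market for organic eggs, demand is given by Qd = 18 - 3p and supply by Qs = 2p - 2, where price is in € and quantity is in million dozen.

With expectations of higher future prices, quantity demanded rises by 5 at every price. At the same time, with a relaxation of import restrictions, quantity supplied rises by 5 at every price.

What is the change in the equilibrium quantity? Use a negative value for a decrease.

Before the shock: 18 - 3p = 2p - 2 ⇒ 20 = 5p ⇒ p = 4, Q = 6.
After the shift, demand is Qd = 23 - 3p and supply is Qs = 2p + 3.
Clearing the new market: 23 - 3p = 2p + 3, so p = 4 and Q = 11.
ΔQ = 11 − 6 = +5.

+5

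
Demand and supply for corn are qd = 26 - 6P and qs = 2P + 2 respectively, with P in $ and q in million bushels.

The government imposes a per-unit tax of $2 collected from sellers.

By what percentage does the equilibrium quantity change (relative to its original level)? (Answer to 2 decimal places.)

Before the shock: 26 - 6P = 2P + 2 ⇒ 24 = 8P ⇒ P = 3, q = 8.
Since sellers keep the price net of the tax, the effective supply curve becomes qs = 2P - 2.
Setting them equal: 26 - 6P = 2P - 2 → 28 = 8P, so P = 3.5 and q = 5.
%Δq = (5 − 8) / 8 × 100 = -37.50%.

-37.50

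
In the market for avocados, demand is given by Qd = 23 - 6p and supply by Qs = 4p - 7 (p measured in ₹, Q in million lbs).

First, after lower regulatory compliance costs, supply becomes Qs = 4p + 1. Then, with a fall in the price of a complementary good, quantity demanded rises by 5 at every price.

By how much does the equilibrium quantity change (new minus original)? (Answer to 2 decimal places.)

Solve the original market: 23 - 6p = 4p - 7, hence p = 3 and Q = 5.
After the shift, demand is Qd = 28 - 6p and supply is Qs = 4p + 1.
New equilibrium: 28 - 6p = 4p + 1 ⇒ 27 = 10p ⇒ p = 2.7, Q = 11.8.
ΔQ = 11.8 − 5 = +6.80.

+6.80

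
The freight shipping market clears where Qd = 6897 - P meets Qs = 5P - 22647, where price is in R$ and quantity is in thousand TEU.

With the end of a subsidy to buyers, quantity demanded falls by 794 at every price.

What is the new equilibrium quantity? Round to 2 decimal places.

1311.33

Solve the original market: 6897 - P = 5P - 22647, hence P = 4924 and Q = 1973.
The new curves are Qd = 6103 - P (demand) and Qs = 5P - 22647 (supply).
Setting them equal: 6103 - P = 5P - 22647 → 28750 = 6P, so P = 14375/3 ≈ 4791.6667 and Q = 3934/3 ≈ 1311.3333.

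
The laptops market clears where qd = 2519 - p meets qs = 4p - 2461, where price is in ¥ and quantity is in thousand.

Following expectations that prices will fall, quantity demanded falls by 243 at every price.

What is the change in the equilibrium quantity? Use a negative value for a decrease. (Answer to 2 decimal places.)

Original equilibrium: 2519 - p = 4p - 2461 gives 4980 = 5p, so p = 996 and q = 1523.
The new curves are qd = 2276 - p (demand) and qs = 4p - 2461 (supply).
Setting them equal: 2276 - p = 4p - 2461 → 4737 = 5p, so p = 947.4 and q = 1328.6.
Δq = 1328.6 − 1523 = -194.40.

-194.40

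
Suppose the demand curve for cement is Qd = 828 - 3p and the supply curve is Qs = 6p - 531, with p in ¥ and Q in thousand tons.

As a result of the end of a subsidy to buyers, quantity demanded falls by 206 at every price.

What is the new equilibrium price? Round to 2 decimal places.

128.11

Before the shock: 828 - 3p = 6p - 531 ⇒ 1359 = 9p ⇒ p = 151, Q = 375.
After the shift, demand is Qd = 622 - 3p and supply is Qs = 6p - 531.
Equate the new curves: 622 - 3p = 6p - 531, giving 1153 = 9p, p = 1153/9 ≈ 128.1111, Q = 713/3 ≈ 237.6667.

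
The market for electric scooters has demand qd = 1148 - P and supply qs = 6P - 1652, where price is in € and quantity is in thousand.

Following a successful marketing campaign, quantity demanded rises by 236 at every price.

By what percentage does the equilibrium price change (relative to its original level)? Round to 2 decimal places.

Before the shock: 1148 - P = 6P - 1652 ⇒ 2800 = 7P ⇒ P = 400, q = 748.
With the change applied: demand qd = 1384 - P, supply qs = 6P - 1652.
Equate the new curves: 1384 - P = 6P - 1652, giving 3036 = 7P, P = 3036/7 ≈ 433.7143, q = 6652/7 ≈ 950.2857.
%ΔP = (433.7143 − 400) / 400 × 100 = +8.43%.

+8.43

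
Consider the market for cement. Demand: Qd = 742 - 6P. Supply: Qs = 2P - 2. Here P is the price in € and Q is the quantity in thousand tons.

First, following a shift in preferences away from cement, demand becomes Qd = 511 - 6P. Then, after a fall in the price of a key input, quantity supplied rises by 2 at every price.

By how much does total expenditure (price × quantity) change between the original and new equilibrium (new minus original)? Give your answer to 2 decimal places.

-8951.97

Before the shock: 742 - 6P = 2P - 2 ⇒ 744 = 8P ⇒ P = 93, Q = 184.
With the change applied: demand Qd = 511 - 6P, supply Qs = 2P.
New equilibrium: 511 - 6P = 2P ⇒ 511 = 8P ⇒ P = 63.875, Q = 127.75.
Expenditure moves from 93×184 = 17112 to 63.875×127.75 = 8160.03125; change = -8951.97.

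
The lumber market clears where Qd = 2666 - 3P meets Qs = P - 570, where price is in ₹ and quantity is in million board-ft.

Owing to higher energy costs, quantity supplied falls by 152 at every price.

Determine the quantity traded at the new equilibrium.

125

Initially, 2666 - 3P = P - 570, so 3236 = 4P and P = 809, Q = 239.
After the shift, demand is Qd = 2666 - 3P and supply is Qs = P - 722.
Setting them equal: 2666 - 3P = P - 722 → 3388 = 4P, so P = 847 and Q = 125.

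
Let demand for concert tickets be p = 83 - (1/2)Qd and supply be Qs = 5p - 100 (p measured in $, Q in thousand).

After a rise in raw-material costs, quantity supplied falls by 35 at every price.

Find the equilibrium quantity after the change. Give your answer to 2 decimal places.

80.00

Before the shock: 166 - 2p = 5p - 100 ⇒ 266 = 7p ⇒ p = 38, Q = 90.
The shock moves the curves to Qd = 166 - 2p and Qs = 5p - 135.
New equilibrium: 166 - 2p = 5p - 135 ⇒ 301 = 7p ⇒ p = 43, Q = 80.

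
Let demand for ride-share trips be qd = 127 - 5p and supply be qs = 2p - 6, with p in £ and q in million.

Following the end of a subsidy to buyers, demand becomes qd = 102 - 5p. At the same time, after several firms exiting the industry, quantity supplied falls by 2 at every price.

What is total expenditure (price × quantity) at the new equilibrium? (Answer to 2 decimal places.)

Before the shock: 127 - 5p = 2p - 6 ⇒ 133 = 7p ⇒ p = 19, q = 32.
With the change applied: demand qd = 102 - 5p, supply qs = 2p - 8.
New equilibrium: 102 - 5p = 2p - 8 ⇒ 110 = 7p ⇒ p = 110/7 ≈ 15.7143, q = 164/7 ≈ 23.4286.
New expenditure = 15.7143 × 23.4286 = 368.16.

368.16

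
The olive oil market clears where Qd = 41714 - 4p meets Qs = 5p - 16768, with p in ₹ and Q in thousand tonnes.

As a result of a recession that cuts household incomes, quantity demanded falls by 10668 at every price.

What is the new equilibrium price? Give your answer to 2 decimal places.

5312.67

Original equilibrium: 41714 - 4p = 5p - 16768 gives 58482 = 9p, so p = 6498 and Q = 15722.
With the change applied: demand Qd = 31046 - 4p, supply Qs = 5p - 16768.
New equilibrium: 31046 - 4p = 5p - 16768 ⇒ 47814 = 9p ⇒ p = 15938/3 ≈ 5312.6667, Q = 29386/3 ≈ 9795.3333.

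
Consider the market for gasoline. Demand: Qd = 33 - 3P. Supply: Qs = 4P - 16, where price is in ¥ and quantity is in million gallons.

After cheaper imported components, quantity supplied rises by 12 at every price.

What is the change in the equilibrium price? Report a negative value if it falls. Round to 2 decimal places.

Original equilibrium: 33 - 3P = 4P - 16 gives 49 = 7P, so P = 7 and Q = 12.
The shock moves the curves to Qd = 33 - 3P and Qs = 4P - 4.
New equilibrium: 33 - 3P = 4P - 4 ⇒ 37 = 7P ⇒ P = 37/7 ≈ 5.2857, Q = 120/7 ≈ 17.1429.
ΔP = 5.2857 − 7 = -1.71.

-1.71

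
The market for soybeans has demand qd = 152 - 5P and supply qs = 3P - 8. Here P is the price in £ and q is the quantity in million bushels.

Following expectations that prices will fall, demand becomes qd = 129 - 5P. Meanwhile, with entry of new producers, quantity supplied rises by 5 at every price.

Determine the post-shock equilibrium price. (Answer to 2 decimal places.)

Solve the original market: 152 - 5P = 3P - 8, hence P = 20 and q = 52.
The new curves are qd = 129 - 5P (demand) and qs = 3P - 3 (supply).
Clearing the new market: 129 - 5P = 3P - 3, so P = 16.5 and q = 46.5.

16.50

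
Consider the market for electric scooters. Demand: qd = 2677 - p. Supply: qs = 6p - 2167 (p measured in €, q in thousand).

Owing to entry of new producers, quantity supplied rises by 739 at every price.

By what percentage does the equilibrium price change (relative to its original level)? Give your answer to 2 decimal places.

-15.26

Before the shock: 2677 - p = 6p - 2167 ⇒ 4844 = 7p ⇒ p = 692, q = 1985.
The new curves are qd = 2677 - p (demand) and qs = 6p - 1428 (supply).
New equilibrium: 2677 - p = 6p - 1428 ⇒ 4105 = 7p ⇒ p = 4105/7 ≈ 586.4286, q = 14634/7 ≈ 2090.5714.
%Δp = (586.4286 − 692) / 692 × 100 = -15.26%.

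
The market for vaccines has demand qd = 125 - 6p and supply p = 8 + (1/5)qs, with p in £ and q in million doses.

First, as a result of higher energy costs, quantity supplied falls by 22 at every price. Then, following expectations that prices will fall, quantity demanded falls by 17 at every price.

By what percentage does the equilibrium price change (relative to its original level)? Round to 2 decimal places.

Initially, 125 - 6p = 5p - 40, so 165 = 11p and p = 15, q = 35.
The new curves are qd = 108 - 6p (demand) and qs = 5p - 62 (supply).
New equilibrium: 108 - 6p = 5p - 62 ⇒ 170 = 11p ⇒ p = 170/11 ≈ 15.4545, q = 168/11 ≈ 15.2727.
%Δp = (15.4545 − 15) / 15 × 100 = +3.03%.

+3.03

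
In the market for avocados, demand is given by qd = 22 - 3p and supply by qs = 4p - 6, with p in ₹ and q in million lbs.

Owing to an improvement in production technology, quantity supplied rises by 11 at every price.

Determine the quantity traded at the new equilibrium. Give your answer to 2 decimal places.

14.71

Solve the original market: 22 - 3p = 4p - 6, hence p = 4 and q = 10.
The new curves are qd = 22 - 3p (demand) and qs = 4p + 5 (supply).
Setting them equal: 22 - 3p = 4p + 5 → 17 = 7p, so p = 17/7 ≈ 2.4286 and q = 103/7 ≈ 14.7143.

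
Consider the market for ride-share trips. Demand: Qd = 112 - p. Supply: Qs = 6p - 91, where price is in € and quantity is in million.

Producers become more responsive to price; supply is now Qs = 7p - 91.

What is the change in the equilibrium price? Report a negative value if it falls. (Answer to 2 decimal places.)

-3.63

Before the shock: 112 - p = 6p - 91 ⇒ 203 = 7p ⇒ p = 29, Q = 83.
After the shift, demand is Qd = 112 - p and supply is Qs = 7p - 91.
Setting them equal: 112 - p = 7p - 91 → 203 = 8p, so p = 25.375 and Q = 86.625.
Δp = 25.375 − 29 = -3.63.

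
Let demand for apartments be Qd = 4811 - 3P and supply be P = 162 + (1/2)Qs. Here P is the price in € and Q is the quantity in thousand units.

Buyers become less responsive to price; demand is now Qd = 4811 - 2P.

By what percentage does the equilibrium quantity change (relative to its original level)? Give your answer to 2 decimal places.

+29.68

Solve the original market: 4811 - 3P = 2P - 324, hence P = 1027 and Q = 1730.
After the shift, demand is Qd = 4811 - 2P and supply is Qs = 2P - 324.
Clearing the new market: 4811 - 2P = 2P - 324, so P = 1283.75 and Q = 2243.5.
%ΔQ = (2243.5 − 1730) / 1730 × 100 = +29.68%.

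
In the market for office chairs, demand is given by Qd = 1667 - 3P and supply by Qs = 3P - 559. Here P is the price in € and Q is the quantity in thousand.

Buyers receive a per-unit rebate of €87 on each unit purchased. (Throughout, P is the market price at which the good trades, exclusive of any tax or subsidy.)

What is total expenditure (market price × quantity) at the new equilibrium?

283725.25

Before the shock: 1667 - 3P = 3P - 559 ⇒ 2226 = 6P ⇒ P = 371, Q = 554.
Since buyers' out-of-pocket price is the market price minus the rebate, the effective demand curve becomes Qd = 1928 - 3P.
Clearing the new market: 1928 - 3P = 3P - 559, so P = 414.5 and Q = 684.5.
New expenditure = 414.5 × 684.5 = 283725.25.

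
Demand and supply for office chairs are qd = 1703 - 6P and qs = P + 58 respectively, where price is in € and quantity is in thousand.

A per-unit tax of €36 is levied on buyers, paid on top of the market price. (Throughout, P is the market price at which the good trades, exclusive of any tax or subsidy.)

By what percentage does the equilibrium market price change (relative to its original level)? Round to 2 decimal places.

Before the shock: 1703 - 6P = P + 58 ⇒ 1645 = 7P ⇒ P = 235, q = 293.
Since buyers pay the price plus the tax, the effective demand curve becomes qd = 1487 - 6P.
Equate the new curves: 1487 - 6P = P + 58, giving 1429 = 7P, P = 1429/7 ≈ 204.1429, q = 1835/7 ≈ 262.1429.
%ΔP = (204.1429 − 235) / 235 × 100 = -13.13%.

-13.13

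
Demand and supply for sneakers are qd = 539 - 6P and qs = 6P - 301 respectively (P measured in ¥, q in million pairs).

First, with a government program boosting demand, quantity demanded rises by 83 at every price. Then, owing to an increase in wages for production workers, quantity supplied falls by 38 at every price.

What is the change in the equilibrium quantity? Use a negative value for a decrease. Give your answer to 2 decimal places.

Original equilibrium: 539 - 6P = 6P - 301 gives 840 = 12P, so P = 70 and q = 119.
The new curves are qd = 622 - 6P (demand) and qs = 6P - 339 (supply).
Equate the new curves: 622 - 6P = 6P - 339, giving 961 = 12P, P = 961/12 ≈ 80.0833, q = 141.5.
Δq = 141.5 − 119 = +22.50.

+22.50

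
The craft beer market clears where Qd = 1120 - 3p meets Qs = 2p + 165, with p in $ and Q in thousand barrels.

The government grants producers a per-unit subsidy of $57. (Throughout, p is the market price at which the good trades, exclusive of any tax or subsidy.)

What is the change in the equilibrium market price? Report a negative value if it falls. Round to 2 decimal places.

-22.80

Solve the original market: 1120 - 3p = 2p + 165, hence p = 191 and Q = 547.
Since sellers receive the price plus the subsidy, the effective supply curve becomes Qs = 2p + 279.
Equate the new curves: 1120 - 3p = 2p + 279, giving 841 = 5p, p = 168.2, Q = 615.4.
Δp = 168.2 − 191 = -22.80.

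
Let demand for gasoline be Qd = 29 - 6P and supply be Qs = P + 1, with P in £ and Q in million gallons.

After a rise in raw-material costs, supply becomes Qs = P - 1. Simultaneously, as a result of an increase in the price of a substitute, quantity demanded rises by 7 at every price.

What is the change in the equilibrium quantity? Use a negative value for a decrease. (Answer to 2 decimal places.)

-0.71

Initially, 29 - 6P = P + 1, so 28 = 7P and P = 4, Q = 5.
With the change applied: demand Qd = 36 - 6P, supply Qs = P - 1.
Clearing the new market: 36 - 6P = P - 1, so P = 37/7 ≈ 5.2857 and Q = 30/7 ≈ 4.2857.
ΔQ = 4.2857 − 5 = -0.71.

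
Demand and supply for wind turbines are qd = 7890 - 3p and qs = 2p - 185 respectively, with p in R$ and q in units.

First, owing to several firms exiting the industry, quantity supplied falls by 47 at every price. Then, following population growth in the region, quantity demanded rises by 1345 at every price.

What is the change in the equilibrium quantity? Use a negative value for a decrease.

+509.8

Original equilibrium: 7890 - 3p = 2p - 185 gives 8075 = 5p, so p = 1615 and q = 3045.
With the change applied: demand qd = 9235 - 3p, supply qs = 2p - 232.
Setting them equal: 9235 - 3p = 2p - 232 → 9467 = 5p, so p = 1893.4 and q = 3554.8.
Δq = 3554.8 − 3045 = +509.8.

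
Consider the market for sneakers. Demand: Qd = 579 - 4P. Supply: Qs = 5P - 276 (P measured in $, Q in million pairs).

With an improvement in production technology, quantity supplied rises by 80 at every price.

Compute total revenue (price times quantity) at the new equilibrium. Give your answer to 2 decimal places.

20197.84

Original equilibrium: 579 - 4P = 5P - 276 gives 855 = 9P, so P = 95 and Q = 199.
The shock moves the curves to Qd = 579 - 4P and Qs = 5P - 196.
New equilibrium: 579 - 4P = 5P - 196 ⇒ 775 = 9P ⇒ P = 775/9 ≈ 86.1111, Q = 2111/9 ≈ 234.5556.
New expenditure = 86.1111 × 234.5556 = 20197.84.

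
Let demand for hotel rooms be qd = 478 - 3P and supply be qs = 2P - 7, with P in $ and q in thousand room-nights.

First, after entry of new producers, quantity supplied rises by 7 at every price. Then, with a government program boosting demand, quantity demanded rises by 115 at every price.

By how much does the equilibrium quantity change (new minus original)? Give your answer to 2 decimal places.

+50.20

Before the shock: 478 - 3P = 2P - 7 ⇒ 485 = 5P ⇒ P = 97, q = 187.
After the shift, demand is qd = 593 - 3P and supply is qs = 2P.
Setting them equal: 593 - 3P = 2P → 593 = 5P, so P = 118.6 and q = 237.2.
Δq = 237.2 − 187 = +50.20.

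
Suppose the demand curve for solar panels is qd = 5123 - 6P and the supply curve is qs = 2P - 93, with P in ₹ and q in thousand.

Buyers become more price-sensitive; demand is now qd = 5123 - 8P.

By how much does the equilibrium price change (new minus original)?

Original equilibrium: 5123 - 6P = 2P - 93 gives 5216 = 8P, so P = 652 and q = 1211.
The new curves are qd = 5123 - 8P (demand) and qs = 2P - 93 (supply).
Clearing the new market: 5123 - 8P = 2P - 93, so P = 521.6 and q = 950.2.
ΔP = 521.6 − 652 = -130.4.

-130.4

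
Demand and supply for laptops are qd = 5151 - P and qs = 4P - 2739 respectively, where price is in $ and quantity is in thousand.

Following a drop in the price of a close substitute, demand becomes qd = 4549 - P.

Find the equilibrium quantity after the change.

Before the shock: 5151 - P = 4P - 2739 ⇒ 7890 = 5P ⇒ P = 1578, q = 3573.
After the shift, demand is qd = 4549 - P and supply is qs = 4P - 2739.
Setting them equal: 4549 - P = 4P - 2739 → 7288 = 5P, so P = 1457.6 and q = 3091.4.

3091.4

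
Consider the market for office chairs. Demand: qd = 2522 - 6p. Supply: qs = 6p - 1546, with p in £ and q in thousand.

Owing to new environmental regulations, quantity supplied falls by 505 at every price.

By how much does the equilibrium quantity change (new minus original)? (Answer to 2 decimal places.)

Before the shock: 2522 - 6p = 6p - 1546 ⇒ 4068 = 12p ⇒ p = 339, q = 488.
With the change applied: demand qd = 2522 - 6p, supply qs = 6p - 2051.
Setting them equal: 2522 - 6p = 6p - 2051 → 4573 = 12p, so p = 4573/12 ≈ 381.0833 and q = 235.5.
Δq = 235.5 − 488 = -252.50.

-252.50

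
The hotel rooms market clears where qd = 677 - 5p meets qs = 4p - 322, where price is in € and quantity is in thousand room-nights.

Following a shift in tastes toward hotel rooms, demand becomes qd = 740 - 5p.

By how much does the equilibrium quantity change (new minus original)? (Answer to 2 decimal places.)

+28.00

Before the shock: 677 - 5p = 4p - 322 ⇒ 999 = 9p ⇒ p = 111, q = 122.
The shock moves the curves to qd = 740 - 5p and qs = 4p - 322.
New equilibrium: 740 - 5p = 4p - 322 ⇒ 1062 = 9p ⇒ p = 118, q = 150.
Δq = 150 − 122 = +28.00.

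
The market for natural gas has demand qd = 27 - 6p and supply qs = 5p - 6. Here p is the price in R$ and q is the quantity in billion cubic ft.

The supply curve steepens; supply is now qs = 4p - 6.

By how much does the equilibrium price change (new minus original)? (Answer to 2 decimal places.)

+0.30

Solve the original market: 27 - 6p = 5p - 6, hence p = 3 and q = 9.
After the shift, demand is qd = 27 - 6p and supply is qs = 4p - 6.
Equate the new curves: 27 - 6p = 4p - 6, giving 33 = 10p, p = 3.3, q = 7.2.
Δp = 3.3 − 3 = +0.30.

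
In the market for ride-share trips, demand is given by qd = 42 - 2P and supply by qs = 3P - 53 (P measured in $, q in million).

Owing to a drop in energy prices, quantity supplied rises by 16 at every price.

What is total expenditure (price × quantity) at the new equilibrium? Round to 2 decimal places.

Before the shock: 42 - 2P = 3P - 53 ⇒ 95 = 5P ⇒ P = 19, q = 4.
After the shift, demand is qd = 42 - 2P and supply is qs = 3P - 37.
Setting them equal: 42 - 2P = 3P - 37 → 79 = 5P, so P = 15.8 and q = 10.4.
New expenditure = 15.8 × 10.4 = 164.32.

164.32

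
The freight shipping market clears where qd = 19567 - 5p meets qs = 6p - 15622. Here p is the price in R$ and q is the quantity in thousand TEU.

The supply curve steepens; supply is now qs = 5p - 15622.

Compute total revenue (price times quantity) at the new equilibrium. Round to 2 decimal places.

Initially, 19567 - 5p = 6p - 15622, so 35189 = 11p and p = 3199, q = 3572.
After the shift, demand is qd = 19567 - 5p and supply is qs = 5p - 15622.
Equate the new curves: 19567 - 5p = 5p - 15622, giving 35189 = 10p, p = 3518.9, q = 1972.5.
New expenditure = 3518.9 × 1972.5 = 6941030.25.

6941030.25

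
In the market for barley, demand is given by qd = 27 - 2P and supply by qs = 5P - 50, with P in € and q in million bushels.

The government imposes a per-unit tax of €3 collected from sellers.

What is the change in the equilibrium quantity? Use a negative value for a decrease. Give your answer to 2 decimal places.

-4.29

Before the shock: 27 - 2P = 5P - 50 ⇒ 77 = 7P ⇒ P = 11, q = 5.
Since sellers keep the price net of the tax, the effective supply curve becomes qs = 5P - 65.
Clearing the new market: 27 - 2P = 5P - 65, so P = 92/7 ≈ 13.1429 and q = 5/7 ≈ 0.7143.
Δq = 0.7143 − 5 = -4.29.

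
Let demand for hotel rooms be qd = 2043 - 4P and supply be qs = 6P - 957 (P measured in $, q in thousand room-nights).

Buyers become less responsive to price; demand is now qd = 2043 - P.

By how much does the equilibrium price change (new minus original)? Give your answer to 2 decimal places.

Solve the original market: 2043 - 4P = 6P - 957, hence P = 300 and q = 843.
With the change applied: demand qd = 2043 - P, supply qs = 6P - 957.
Equate the new curves: 2043 - P = 6P - 957, giving 3000 = 7P, P = 3000/7 ≈ 428.5714, q = 11301/7 ≈ 1614.4286.
ΔP = 428.5714 − 300 = +128.57.

+128.57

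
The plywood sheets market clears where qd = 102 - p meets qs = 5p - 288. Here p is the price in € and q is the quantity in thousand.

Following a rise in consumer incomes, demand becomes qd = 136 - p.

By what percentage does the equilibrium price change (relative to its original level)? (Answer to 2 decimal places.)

Solve the original market: 102 - p = 5p - 288, hence p = 65 and q = 37.
The new curves are qd = 136 - p (demand) and qs = 5p - 288 (supply).
Setting them equal: 136 - p = 5p - 288 → 424 = 6p, so p = 212/3 ≈ 70.6667 and q = 196/3 ≈ 65.3333.
%Δp = (70.6667 − 65) / 65 × 100 = +8.72%.

+8.72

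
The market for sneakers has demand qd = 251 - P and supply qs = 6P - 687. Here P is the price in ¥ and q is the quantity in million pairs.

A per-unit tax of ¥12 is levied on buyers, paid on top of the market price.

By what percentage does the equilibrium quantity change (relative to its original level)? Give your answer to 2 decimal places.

Original equilibrium: 251 - P = 6P - 687 gives 938 = 7P, so P = 134 and q = 117.
Since buyers pay the price plus the tax, the effective demand curve becomes qd = 239 - P.
Setting them equal: 239 - P = 6P - 687 → 926 = 7P, so P = 926/7 ≈ 132.2857 and q = 747/7 ≈ 106.7143.
%Δq = (106.7143 − 117) / 117 × 100 = -8.79%.

-8.79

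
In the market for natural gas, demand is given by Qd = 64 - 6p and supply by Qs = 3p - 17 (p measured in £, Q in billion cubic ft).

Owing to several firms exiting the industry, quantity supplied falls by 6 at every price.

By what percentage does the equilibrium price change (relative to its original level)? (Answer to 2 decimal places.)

+7.41

Initially, 64 - 6p = 3p - 17, so 81 = 9p and p = 9, Q = 10.
The shock moves the curves to Qd = 64 - 6p and Qs = 3p - 23.
Setting them equal: 64 - 6p = 3p - 23 → 87 = 9p, so p = 29/3 ≈ 9.6667 and Q = 6.
%Δp = (9.6667 − 9) / 9 × 100 = +7.41%.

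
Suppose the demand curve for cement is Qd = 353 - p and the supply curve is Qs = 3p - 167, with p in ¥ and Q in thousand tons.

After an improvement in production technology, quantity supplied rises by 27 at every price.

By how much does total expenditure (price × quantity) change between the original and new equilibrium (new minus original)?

Before the shock: 353 - p = 3p - 167 ⇒ 520 = 4p ⇒ p = 130, Q = 223.
The shock moves the curves to Qd = 353 - p and Qs = 3p - 140.
Equate the new curves: 353 - p = 3p - 140, giving 493 = 4p, p = 123.25, Q = 229.75.
Expenditure moves from 130×223 = 28990 to 123.25×229.75 = 28316.6875; change = -673.3125.

-673.3125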